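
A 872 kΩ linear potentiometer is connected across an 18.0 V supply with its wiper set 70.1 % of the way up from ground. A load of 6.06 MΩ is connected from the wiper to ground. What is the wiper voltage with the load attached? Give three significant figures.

The wiper splits the pot into (1−α)R = 260.7 kΩ above and αR = 611.3 kΩ below.
Lower section ‖ load = 555.3 kΩ.
V_wiper = 18.0 × 555.3/(260.7 + 555.3) = 12.2 V.

V ≈ 12.2 V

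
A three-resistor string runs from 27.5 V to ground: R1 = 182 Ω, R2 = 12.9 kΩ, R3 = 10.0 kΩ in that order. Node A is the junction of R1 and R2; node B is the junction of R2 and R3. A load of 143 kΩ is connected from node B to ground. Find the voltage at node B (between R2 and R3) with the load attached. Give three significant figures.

At node B, R3 is in parallel with the load: R3‖R_L = 9346 Ω.
Below node A the resistance is R2 + (R3‖R_L) = 22250 Ω, so V_A = 27.5 × 22250/22430 = 27.28 V.
Then V_B = V_A × (R3‖R_L)/(R2 + R3‖R_L) = 27.28 × 9346/22250 = 11.5 V.

V ≈ 11.5 V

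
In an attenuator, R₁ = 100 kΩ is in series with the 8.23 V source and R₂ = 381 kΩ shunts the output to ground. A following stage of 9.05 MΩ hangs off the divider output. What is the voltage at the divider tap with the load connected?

The load sits in parallel with R₂: R₂‖R_L = (381 × 9050) / (381 + 9050) = 365.6 kΩ.
V_out = 8.23 × 365.6 / (100 + 365.6) = 8.23 × 365.6/465.6 = 6.46 V.

V_out ≈ 6.46 V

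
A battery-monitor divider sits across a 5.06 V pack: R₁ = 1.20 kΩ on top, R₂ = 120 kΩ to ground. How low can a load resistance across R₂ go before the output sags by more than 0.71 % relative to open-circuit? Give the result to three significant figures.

R_L(min) ≈ 166 kΩ

Output resistance R_th = R₁‖R₂ = (1.20 × 120)/121.2 = 1.188 kΩ.
The fractional drop is R_th/(R_th + R_L); requiring this ≤ 0.00710 gives R_L ≥ R_th(1/0.00710 − 1) = 1.188 × 139.8 = 166 kΩ.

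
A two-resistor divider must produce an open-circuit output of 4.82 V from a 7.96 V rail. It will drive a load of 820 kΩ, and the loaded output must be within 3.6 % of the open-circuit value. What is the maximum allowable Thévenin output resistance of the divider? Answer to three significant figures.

Loading drop = R_th/(R_th + R_L) ≤ 0.0360, so R_th ≤ R_L · ε/(1−ε) = 820 kΩ × 0.0360/0.9640 = 30.6 kΩ.
(Any R1, R2 with R2/(R1+R2) = 0.606 and R1‖R2 ≤ 30.6 kΩ will meet the spec.)

R_th ≤ 30.6 kΩ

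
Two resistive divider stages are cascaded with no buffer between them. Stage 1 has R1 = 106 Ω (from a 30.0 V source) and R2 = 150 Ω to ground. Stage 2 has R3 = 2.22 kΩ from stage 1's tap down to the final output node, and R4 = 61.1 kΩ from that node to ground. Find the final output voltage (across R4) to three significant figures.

V_out ≈ 16.9 V

Stage 2 presents R3+R4 = 63320 Ω as a load on stage 1's tap.
Stage 1's lower leg becomes R2‖(R3+R4) = 149.6 Ω, so V_mid = 30.0 × 149.6/255.6 = 17.56 V.
Stage 2 is itself unloaded: V_out = V_mid × R4/(R3+R4) = 17.56 × 61100/63320 = 16.9 V.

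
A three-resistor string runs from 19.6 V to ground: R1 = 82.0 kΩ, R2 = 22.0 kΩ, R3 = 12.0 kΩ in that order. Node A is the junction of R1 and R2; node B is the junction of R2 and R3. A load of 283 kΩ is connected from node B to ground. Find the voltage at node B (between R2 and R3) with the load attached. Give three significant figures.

V ≈ 1.95 V

At node B, R3 is in parallel with the load: R3‖R_L = 11.51 kΩ.
Below node A the resistance is R2 + (R3‖R_L) = 33.51 kΩ, so V_A = 19.6 × 33.51/115.5 = 5.686 V.
Then V_B = V_A × (R3‖R_L)/(R2 + R3‖R_L) = 5.686 × 11.51/33.51 = 1.95 V.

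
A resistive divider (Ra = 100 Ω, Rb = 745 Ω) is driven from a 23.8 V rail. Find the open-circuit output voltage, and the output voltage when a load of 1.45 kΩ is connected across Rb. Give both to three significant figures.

Open-circuit: V = 23.8 × 745/(100 + 745) = 21.0 V.
With the load, Rb becomes Rb‖R_L = 492.1 Ω, so V = 23.8 × 492.1/592.1 = 19.8 V.

Unloaded: 21.0 V; loaded: 19.8 V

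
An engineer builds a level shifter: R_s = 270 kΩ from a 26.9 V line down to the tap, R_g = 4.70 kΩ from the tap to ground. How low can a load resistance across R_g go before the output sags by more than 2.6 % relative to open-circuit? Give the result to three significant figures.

R_L(min) ≈ 173 kΩ

Output resistance R_th = R_s‖R_g = (270 × 4.70)/274.7 = 4.620 kΩ.
The fractional drop is R_th/(R_th + R_L); requiring this ≤ 0.0260 gives R_L ≥ R_th(1/0.0260 − 1) = 4.620 × 37.46 = 173 kΩ.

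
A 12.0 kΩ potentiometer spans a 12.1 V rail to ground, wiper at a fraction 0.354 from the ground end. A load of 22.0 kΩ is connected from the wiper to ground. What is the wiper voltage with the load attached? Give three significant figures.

V ≈ 3.81 V

The wiper splits the pot into (1−α)R = 7.752 kΩ above and αR = 4.248 kΩ below.
Lower section ‖ load = 3.560 kΩ.
V_wiper = 12.1 × 3.560/(7.752 + 3.560) = 3.81 V.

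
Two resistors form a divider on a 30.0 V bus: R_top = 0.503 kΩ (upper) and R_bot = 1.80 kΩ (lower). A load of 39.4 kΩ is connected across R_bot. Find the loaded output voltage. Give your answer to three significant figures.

The load sits in parallel with R_bot: R_bot‖R_L = (1800 × 39400) / (1800 + 39400) = 1721 Ω.
V_out = 30.0 × 1721 / (503 + 1721) = 30.0 × 1721/2224 = 23.2 V.
(Unloaded it would have been 23.4 V.)

V_out ≈ 23.2 V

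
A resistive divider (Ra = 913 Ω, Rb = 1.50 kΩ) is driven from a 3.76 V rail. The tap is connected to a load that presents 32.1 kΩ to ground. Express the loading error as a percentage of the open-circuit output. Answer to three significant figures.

The divider's output (Thévenin) resistance is Ra‖Rb = 567.6 Ω.
Fractional drop under load = R_th/(R_th + R_L) = 567.6 / (567.6 + 32100) = 0.01737.
So the output falls by 1.74 %.

1.74 %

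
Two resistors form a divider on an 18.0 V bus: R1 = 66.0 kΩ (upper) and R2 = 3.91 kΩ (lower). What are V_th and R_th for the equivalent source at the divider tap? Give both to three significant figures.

V_th = 1.01 V, R_th = 3.69 kΩ

V_th is the open-circuit tap voltage: 18.0 × 3.91/(66.0 + 3.91) = 1.01 V.
With the supply zeroed, R1 and R2 appear in parallel from the tap: R_th = R1‖R2 = (66.0 × 3.91)/69.91 = 3.69 kΩ.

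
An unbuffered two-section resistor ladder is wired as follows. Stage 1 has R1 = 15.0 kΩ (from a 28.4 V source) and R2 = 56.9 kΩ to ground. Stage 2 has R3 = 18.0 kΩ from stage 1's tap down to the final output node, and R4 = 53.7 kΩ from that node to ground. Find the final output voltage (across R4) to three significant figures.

V_out ≈ 14.4 V

Stage 2 presents R3+R4 = 71.70 kΩ as a load on stage 1's tap.
Stage 1's lower leg becomes R2‖(R3+R4) = 31.72 kΩ, so V_mid = 28.4 × 31.72/46.72 = 19.28 V.
Stage 2 is itself unloaded: V_out = V_mid × R4/(R3+R4) = 19.28 × 53.7/71.70 = 14.4 V.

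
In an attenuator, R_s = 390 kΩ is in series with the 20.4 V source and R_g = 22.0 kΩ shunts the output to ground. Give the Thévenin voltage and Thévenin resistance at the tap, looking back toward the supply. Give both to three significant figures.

V_th is the open-circuit tap voltage: 20.4 × 22.0/(390 + 22.0) = 1.09 V.
With the supply zeroed, R_s and R_g appear in parallel from the tap: R_th = R_s‖R_g = (390 × 22.0)/412.0 = 20.8 kΩ.

V_th = 1.09 V, R_th = 20.8 kΩ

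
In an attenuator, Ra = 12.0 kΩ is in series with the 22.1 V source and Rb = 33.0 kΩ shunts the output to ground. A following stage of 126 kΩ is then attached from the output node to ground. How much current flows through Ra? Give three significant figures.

Rb‖R_L = 26.15 kΩ, so the source sees Ra + Rb‖R_L = 38.15 kΩ.
I = 22.1 V / 38.15 kΩ = 0.579 mA.

I ≈ 0.579 mA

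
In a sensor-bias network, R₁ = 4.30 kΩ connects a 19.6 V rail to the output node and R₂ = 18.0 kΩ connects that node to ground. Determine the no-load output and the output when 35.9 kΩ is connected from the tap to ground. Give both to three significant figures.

Unloaded: 15.8 V; loaded: 14.4 V

Open-circuit: V = 19.6 × 18.0/(4.30 + 18.0) = 15.8 V.
With the load, R₂ becomes R₂‖R_L = 11.99 kΩ, so V = 19.6 × 11.99/16.29 = 14.4 V.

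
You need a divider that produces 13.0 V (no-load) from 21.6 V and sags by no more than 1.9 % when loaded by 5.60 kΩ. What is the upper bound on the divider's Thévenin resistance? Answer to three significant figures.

Loading drop = R_th/(R_th + R_L) ≤ 0.0190, so R_th ≤ R_L · ε/(1−ε) = 5.60 kΩ × 0.0190/0.9810 = 108 Ω.

R_th ≤ 108 Ω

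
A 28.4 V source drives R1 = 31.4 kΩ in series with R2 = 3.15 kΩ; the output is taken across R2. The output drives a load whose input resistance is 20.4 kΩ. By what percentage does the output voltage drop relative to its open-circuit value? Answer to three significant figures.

12.3 %

Unloaded V = 28.4 × 3.15/34.55 = 2.5893 V.
Loaded: R2‖R_L = 2.729 kΩ, giving V = 28.4 × 2.729/34.13 = 2.2706 V.
Drop = (2.5893 − 2.2706) / 2.5893 = 12.3 %.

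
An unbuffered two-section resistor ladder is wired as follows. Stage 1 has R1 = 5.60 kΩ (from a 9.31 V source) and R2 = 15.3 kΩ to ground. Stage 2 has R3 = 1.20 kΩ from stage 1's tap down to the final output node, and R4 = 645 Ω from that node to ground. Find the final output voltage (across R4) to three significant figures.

V_out ≈ 0.739 V

Stage 2 presents R3+R4 = 1845 Ω as a load on stage 1's tap.
Stage 1's lower leg becomes R2‖(R3+R4) = 1646 Ω, so V_mid = 9.31 × 1646/7246 = 2.115 V.
Stage 2 is itself unloaded: V_out = V_mid × R4/(R3+R4) = 2.115 × 645/1845 = 0.739 V.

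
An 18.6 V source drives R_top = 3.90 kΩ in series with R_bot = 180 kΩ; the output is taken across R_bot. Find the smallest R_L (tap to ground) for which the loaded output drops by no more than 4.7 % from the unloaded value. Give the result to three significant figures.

R_L(min) ≈ 77.4 kΩ

Output resistance R_th = R_top‖R_bot = (3.90 × 180)/183.9 = 3.817 kΩ.
The fractional drop is R_th/(R_th + R_L); requiring this ≤ 0.0470 gives R_L ≥ R_th(1/0.0470 − 1) = 3.817 × 20.28 = 77.4 kΩ.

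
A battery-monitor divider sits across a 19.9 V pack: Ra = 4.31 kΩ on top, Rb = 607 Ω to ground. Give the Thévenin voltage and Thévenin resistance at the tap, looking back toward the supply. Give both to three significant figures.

V_th = 2.46 V, R_th = 532 Ω

V_th is the open-circuit tap voltage: 19.9 × 607/(4310 + 607) = 2.46 V.
With the supply zeroed, Ra and Rb appear in parallel from the tap: R_th = Ra‖Rb = (4310 × 607)/4917 = 532 Ω.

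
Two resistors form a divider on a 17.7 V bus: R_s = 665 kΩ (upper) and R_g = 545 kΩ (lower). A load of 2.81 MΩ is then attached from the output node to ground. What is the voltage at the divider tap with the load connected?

The load sits in parallel with R_g: R_g‖R_L = (545 × 2810) / (545 + 2810) = 456.5 kΩ.
V_out = 17.7 × 456.5 / (665 + 456.5) = 17.7 × 456.5/1121 = 7.20 V.

V_out ≈ 7.20 V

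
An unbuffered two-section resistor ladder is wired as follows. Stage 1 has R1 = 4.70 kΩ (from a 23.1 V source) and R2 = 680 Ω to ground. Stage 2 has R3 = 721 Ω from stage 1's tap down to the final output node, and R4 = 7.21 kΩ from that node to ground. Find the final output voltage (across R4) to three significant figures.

Stage 2 presents R3+R4 = 7931 Ω as a load on stage 1's tap.
Stage 1's lower leg becomes R2‖(R3+R4) = 626.3 Ω, so V_mid = 23.1 × 626.3/5326 = 2.716 V.
Stage 2 is itself unloaded: V_out = V_mid × R4/(R3+R4) = 2.716 × 7210/7931 = 2.47 V.

V_out ≈ 2.47 V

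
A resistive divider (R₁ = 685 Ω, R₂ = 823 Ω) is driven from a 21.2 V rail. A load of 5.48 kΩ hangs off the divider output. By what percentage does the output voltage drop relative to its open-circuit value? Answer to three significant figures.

The divider's output (Thévenin) resistance is R₁‖R₂ = 373.8 Ω.
Fractional drop under load = R_th/(R_th + R_L) = 373.8 / (373.8 + 5480) = 0.06386.
So the output falls by 6.39 %.

6.39 %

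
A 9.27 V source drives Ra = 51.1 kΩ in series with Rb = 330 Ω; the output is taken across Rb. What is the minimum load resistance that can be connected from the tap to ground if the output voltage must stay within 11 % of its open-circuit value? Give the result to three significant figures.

Output resistance R_th = Ra‖Rb = (51100 × 330)/51430 = 327.9 Ω.
The fractional drop is R_th/(R_th + R_L); requiring this ≤ 0.110 gives R_L ≥ R_th(1/0.110 − 1) = 327.9 × 8.091 = 2.65 kΩ.

R_L(min) ≈ 2.65 kΩ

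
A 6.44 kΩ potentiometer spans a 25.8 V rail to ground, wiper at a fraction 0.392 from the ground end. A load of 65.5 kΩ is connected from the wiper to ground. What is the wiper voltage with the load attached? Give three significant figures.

The wiper splits the pot into (1−α)R = 3.916 kΩ above and αR = 2.524 kΩ below.
Lower section ‖ load = 2.431 kΩ.
V_wiper = 25.8 × 2.431/(3.916 + 2.431) = 9.88 V.

V ≈ 9.88 V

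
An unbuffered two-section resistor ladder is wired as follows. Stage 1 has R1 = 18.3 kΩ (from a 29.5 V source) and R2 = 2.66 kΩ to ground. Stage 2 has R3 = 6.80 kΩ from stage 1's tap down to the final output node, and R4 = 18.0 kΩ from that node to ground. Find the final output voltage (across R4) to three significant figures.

V_out ≈ 2.48 V

Stage 2 presents R3+R4 = 24.80 kΩ as a load on stage 1's tap.
Stage 1's lower leg becomes R2‖(R3+R4) = 2.402 kΩ, so V_mid = 29.5 × 2.402/20.70 = 3.423 V.
Stage 2 is itself unloaded: V_out = V_mid × R4/(R3+R4) = 3.423 × 18.0/24.80 = 2.48 V.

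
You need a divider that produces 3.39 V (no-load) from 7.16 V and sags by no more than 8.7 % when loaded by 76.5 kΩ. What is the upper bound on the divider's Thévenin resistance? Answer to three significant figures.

Loading drop = R_th/(R_th + R_L) ≤ 0.0870, so R_th ≤ R_L · ε/(1−ε) = 76.5 kΩ × 0.0870/0.9130 = 7.29 kΩ.
(Any R1, R2 with R2/(R1+R2) = 0.473 and R1‖R2 ≤ 7.29 kΩ will meet the spec.)

R_th ≤ 7.29 kΩ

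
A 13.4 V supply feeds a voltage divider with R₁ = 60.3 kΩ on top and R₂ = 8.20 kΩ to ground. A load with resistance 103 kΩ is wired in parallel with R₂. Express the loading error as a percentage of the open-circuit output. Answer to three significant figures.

The divider's output (Thévenin) resistance is R₁‖R₂ = 7.218 kΩ.
Fractional drop under load = R_th/(R_th + R_L) = 7.218 / (7.218 + 103) = 0.06549.
So the output falls by 6.55 %.

6.55 %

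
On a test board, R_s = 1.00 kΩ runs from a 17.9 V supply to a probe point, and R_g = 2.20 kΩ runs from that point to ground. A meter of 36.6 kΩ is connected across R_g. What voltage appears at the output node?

The load sits in parallel with R_g: R_g‖R_L = (2.20 × 36.6) / (2.20 + 36.6) = 2.075 kΩ.
V_out = 17.9 × 2.075 / (1.00 + 2.075) = 17.9 × 2.075/3.075 = 12.1 V.
(Unloaded it would have been 12.3 V.)

V_out ≈ 12.1 V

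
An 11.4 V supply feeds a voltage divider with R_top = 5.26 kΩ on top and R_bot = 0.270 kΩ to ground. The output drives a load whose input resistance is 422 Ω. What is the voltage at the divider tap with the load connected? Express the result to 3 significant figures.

The load sits in parallel with R_bot: R_bot‖R_L = (270 × 422) / (270 + 422) = 164.7 Ω.
V_out = 11.4 × 164.7 / (5260 + 164.7) = 11.4 × 164.7/5425 = 0.346 V.
(Unloaded it would have been 0.557 V.)

V_out ≈ 0.346 V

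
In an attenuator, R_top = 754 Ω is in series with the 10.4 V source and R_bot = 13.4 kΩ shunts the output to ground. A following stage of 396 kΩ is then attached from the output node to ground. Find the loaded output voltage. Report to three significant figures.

V_out ≈ 9.83 V

The load sits in parallel with R_bot: R_bot‖R_L = (13400 × 396000) / (13400 + 396000) = 12960 Ω.
V_out = 10.4 × 12960 / (754 + 12960) = 10.4 × 12960/13720 = 9.83 V.
(Unloaded it would have been 9.85 V.)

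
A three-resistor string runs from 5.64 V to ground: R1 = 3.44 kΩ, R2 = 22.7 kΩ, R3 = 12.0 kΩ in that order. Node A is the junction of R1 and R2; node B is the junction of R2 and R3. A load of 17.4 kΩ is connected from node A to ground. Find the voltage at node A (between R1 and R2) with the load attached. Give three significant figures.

V ≈ 4.35 V

Below node A the series string R2+R3 = 34.70 kΩ sits in parallel with the 17.4 kΩ load: 11.59 kΩ.
V_A = 5.64 × 11.59/(3.44 + 11.59) = 4.35 V.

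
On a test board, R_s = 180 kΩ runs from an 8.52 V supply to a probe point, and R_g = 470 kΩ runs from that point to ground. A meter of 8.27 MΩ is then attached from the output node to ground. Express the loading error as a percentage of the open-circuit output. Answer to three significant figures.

1.55 %

The divider's output (Thévenin) resistance is R_s‖R_g = 130.2 kΩ.
Fractional drop under load = R_th/(R_th + R_L) = 130.2 / (130.2 + 8270) = 0.01549.
So the output falls by 1.55 %.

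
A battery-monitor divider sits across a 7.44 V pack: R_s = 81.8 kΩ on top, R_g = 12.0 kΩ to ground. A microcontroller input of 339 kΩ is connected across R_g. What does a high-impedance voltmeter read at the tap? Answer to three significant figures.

V_out ≈ 0.923 V

The load sits in parallel with R_g: R_g‖R_L = (12.0 × 339) / (12.0 + 339) = 11.59 kΩ.
V_out = 7.44 × 11.59 / (81.8 + 11.59) = 7.44 × 11.59/93.39 = 0.923 V.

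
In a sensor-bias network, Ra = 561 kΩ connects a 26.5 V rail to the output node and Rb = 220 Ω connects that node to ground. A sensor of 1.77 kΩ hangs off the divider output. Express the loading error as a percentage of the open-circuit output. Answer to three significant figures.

11.1 %

Unloaded V = 26.5 × 220/561200 = 0.010388 V.
Loaded: Rb‖R_L = 195.7 Ω, giving V = 26.5 × 195.7/561200 = 0.0092401 V.
Drop = (0.010388 − 0.0092401) / 0.010388 = 11.1 %.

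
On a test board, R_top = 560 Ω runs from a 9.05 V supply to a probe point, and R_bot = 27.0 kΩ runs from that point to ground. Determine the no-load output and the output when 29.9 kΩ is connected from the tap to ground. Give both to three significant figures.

Open-circuit: V = 9.05 × 27000/(560 + 27000) = 8.87 V.
With the load, R_bot becomes R_bot‖R_L = 14190 Ω, so V = 9.05 × 14190/14750 = 8.71 V.

Unloaded: 8.87 V; loaded: 8.71 V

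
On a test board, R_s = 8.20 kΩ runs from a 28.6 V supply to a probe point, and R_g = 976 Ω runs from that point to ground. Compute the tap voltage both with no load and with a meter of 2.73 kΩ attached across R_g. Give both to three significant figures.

Unloaded: 3.04 V; loaded: 2.31 V

Open-circuit: V = 28.6 × 976/(8200 + 976) = 3.04 V.
With the load, R_g becomes R_g‖R_L = 719.0 Ω, so V = 28.6 × 719.0/8919 = 2.31 V.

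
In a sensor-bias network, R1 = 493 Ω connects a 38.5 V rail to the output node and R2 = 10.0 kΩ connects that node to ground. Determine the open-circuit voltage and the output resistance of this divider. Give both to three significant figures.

V_th is the open-circuit tap voltage: 38.5 × 10000/(493 + 10000) = 36.7 V.
With the supply zeroed, R1 and R2 appear in parallel from the tap: R_th = R1‖R2 = (493 × 10000)/10490 = 470 Ω.

V_th = 36.7 V, R_th = 470 Ω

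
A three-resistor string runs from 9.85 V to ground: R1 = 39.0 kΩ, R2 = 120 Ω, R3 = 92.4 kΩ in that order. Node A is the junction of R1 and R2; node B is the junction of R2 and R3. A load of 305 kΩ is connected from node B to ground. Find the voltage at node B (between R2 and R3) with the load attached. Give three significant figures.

V ≈ 6.35 V

At node B, R3 is in parallel with the load: R3‖R_L = 70920 Ω.
Below node A the resistance is R2 + (R3‖R_L) = 71040 Ω, so V_A = 9.85 × 71040/110000 = 6.359 V.
Then V_B = V_A × (R3‖R_L)/(R2 + R3‖R_L) = 6.359 × 70920/71040 = 6.35 V.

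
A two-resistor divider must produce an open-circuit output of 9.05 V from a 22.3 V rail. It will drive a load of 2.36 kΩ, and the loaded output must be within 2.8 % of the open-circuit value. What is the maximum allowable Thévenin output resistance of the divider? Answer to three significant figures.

R_th ≤ 68.0 Ω

Loading drop = R_th/(R_th + R_L) ≤ 0.0280, so R_th ≤ R_L · ε/(1−ε) = 2.36 kΩ × 0.0280/0.9720 = 68.0 Ω.
(Any R1, R2 with R2/(R1+R2) = 0.406 and R1‖R2 ≤ 68.0 Ω will meet the spec.)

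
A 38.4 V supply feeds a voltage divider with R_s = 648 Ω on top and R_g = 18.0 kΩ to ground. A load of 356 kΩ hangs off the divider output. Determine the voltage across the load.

V_out ≈ 37.0 V

The load sits in parallel with R_g: R_g‖R_L = (18000 × 356000) / (18000 + 356000) = 17130 Ω.
V_out = 38.4 × 17130 / (648 + 17130) = 38.4 × 17130/17780 = 37.0 V.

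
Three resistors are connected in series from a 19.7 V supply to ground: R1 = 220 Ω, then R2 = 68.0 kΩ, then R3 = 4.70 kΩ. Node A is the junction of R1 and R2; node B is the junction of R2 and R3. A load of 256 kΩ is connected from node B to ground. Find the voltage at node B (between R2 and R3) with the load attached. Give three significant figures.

At node B, R3 is in parallel with the load: R3‖R_L = 4615 Ω.
Below node A the resistance is R2 + (R3‖R_L) = 72620 Ω, so V_A = 19.7 × 72620/72840 = 19.64 V.
Then V_B = V_A × (R3‖R_L)/(R2 + R3‖R_L) = 19.64 × 4615/72620 = 1.25 V.

V ≈ 1.25 V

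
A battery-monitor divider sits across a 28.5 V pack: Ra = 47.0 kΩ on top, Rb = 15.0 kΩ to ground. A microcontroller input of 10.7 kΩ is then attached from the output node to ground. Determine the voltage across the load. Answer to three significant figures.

V_out ≈ 3.34 V

The load sits in parallel with Rb: Rb‖R_L = (15.0 × 10.7) / (15.0 + 10.7) = 6.245 kΩ.
V_out = 28.5 × 6.245 / (47.0 + 6.245) = 28.5 × 6.245/53.25 = 3.34 V.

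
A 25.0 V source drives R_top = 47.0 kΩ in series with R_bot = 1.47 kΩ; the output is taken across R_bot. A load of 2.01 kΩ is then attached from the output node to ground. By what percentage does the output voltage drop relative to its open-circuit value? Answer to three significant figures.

The divider's output (Thévenin) resistance is R_top‖R_bot = 1.425 kΩ.
Fractional drop under load = R_th/(R_th + R_L) = 1.425 / (1.425 + 2.01) = 0.4149.
So the output falls by 41.5 %.

41.5 %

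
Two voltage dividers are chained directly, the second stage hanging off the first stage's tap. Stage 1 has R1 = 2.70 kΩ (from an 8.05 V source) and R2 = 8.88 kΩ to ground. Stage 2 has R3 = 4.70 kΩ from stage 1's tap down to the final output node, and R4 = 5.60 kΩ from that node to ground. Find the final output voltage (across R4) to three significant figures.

V_out ≈ 2.79 V

Stage 2 presents R3+R4 = 10.30 kΩ as a load on stage 1's tap.
Stage 1's lower leg becomes R2‖(R3+R4) = 4.769 kΩ, so V_mid = 8.05 × 4.769/7.469 = 5.140 V.
Stage 2 is itself unloaded: V_out = V_mid × R4/(R3+R4) = 5.140 × 5.60/10.30 = 2.79 V.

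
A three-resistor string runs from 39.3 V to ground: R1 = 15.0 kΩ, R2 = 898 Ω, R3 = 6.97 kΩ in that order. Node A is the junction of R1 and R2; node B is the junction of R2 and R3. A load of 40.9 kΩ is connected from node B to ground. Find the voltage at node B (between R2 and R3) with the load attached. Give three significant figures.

At node B, R3 is in parallel with the load: R3‖R_L = 5955 Ω.
Below node A the resistance is R2 + (R3‖R_L) = 6853 Ω, so V_A = 39.3 × 6853/21850 = 12.32 V.
Then V_B = V_A × (R3‖R_L)/(R2 + R3‖R_L) = 12.32 × 5955/6853 = 10.7 V.

V ≈ 10.7 V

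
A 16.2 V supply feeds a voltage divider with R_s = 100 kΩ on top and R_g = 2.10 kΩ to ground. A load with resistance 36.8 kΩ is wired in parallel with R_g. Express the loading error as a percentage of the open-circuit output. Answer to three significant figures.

5.29 %

The divider's output (Thévenin) resistance is R_s‖R_g = 2.057 kΩ.
Fractional drop under load = R_th/(R_th + R_L) = 2.057 / (2.057 + 36.8) = 0.05293.
So the output falls by 5.29 %.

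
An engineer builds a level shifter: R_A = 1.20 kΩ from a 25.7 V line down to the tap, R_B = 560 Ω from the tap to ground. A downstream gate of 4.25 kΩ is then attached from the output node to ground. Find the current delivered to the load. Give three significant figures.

R_B‖R_L = 494.8 Ω; V_out = 25.7 × 494.8/1695 = 7.503 V.
I_L = V_out / R_L = 7.503 / 4.25 kΩ = 1.77 mA.

I_L ≈ 1.77 mA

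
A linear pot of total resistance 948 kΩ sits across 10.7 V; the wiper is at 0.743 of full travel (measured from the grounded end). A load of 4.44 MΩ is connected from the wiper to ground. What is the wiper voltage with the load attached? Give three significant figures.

The wiper splits the pot into (1−α)R = 243.6 kΩ above and αR = 704.4 kΩ below.
Lower section ‖ load = 607.9 kΩ.
V_wiper = 10.7 × 607.9/(243.6 + 607.9) = 7.64 V.

V ≈ 7.64 V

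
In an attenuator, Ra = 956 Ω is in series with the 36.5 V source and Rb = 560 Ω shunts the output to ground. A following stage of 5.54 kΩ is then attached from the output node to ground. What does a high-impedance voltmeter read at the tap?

V_out ≈ 12.7 V

The load sits in parallel with Rb: Rb‖R_L = (560 × 5540) / (560 + 5540) = 508.6 Ω.
V_out = 36.5 × 508.6 / (956 + 508.6) = 36.5 × 508.6/1465 = 12.7 V.
(Unloaded it would have been 13.5 V.)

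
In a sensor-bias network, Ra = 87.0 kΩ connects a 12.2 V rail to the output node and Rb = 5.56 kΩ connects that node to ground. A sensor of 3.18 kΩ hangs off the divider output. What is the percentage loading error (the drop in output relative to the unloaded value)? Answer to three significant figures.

62.2 %

The divider's output (Thévenin) resistance is Ra‖Rb = 5.226 kΩ.
Fractional drop under load = R_th/(R_th + R_L) = 5.226 / (5.226 + 3.18) = 0.6217.
So the output falls by 62.2 %.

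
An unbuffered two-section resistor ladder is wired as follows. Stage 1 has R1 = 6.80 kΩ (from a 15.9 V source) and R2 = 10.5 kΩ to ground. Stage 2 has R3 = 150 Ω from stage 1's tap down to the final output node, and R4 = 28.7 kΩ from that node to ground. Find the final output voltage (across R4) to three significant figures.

V_out ≈ 8.40 V

Stage 2 presents R3+R4 = 28850 Ω as a load on stage 1's tap.
Stage 1's lower leg becomes R2‖(R3+R4) = 7698 Ω, so V_mid = 15.9 × 7698/14500 = 8.443 V.
Stage 2 is itself unloaded: V_out = V_mid × R4/(R3+R4) = 8.443 × 28700/28850 = 8.40 V.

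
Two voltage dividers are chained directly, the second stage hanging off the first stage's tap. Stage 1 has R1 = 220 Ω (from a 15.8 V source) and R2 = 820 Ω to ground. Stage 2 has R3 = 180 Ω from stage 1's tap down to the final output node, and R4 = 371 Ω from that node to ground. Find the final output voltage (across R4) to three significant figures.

V_out ≈ 6.38 V

Stage 2 presents R3+R4 = 551.0 Ω as a load on stage 1's tap.
Stage 1's lower leg becomes R2‖(R3+R4) = 329.6 Ω, so V_mid = 15.8 × 329.6/549.6 = 9.475 V.
Stage 2 is itself unloaded: V_out = V_mid × R4/(R3+R4) = 9.475 × 371/551.0 = 6.38 V.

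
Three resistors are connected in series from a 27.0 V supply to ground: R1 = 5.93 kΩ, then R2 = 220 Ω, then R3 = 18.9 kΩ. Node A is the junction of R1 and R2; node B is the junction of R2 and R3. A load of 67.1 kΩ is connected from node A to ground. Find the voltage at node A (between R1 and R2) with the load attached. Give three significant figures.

Below node A the series string R2+R3 = 19120 Ω sits in parallel with the 67100 Ω load: 14880 Ω.
V_A = 27.0 × 14880/(5930 + 14880) = 19.3 V.

V ≈ 19.3 V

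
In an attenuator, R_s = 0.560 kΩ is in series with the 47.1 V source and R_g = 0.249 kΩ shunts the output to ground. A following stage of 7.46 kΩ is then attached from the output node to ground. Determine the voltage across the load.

The load sits in parallel with R_g: R_g‖R_L = (249 × 7460) / (249 + 7460) = 241.0 Ω.
V_out = 47.1 × 241.0 / (560 + 241.0) = 47.1 × 241.0/801.0 = 14.2 V.

V_out ≈ 14.2 V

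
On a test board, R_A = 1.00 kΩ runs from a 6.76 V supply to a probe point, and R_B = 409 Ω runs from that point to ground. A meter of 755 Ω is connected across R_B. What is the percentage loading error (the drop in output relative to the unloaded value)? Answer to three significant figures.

Unloaded V = 6.76 × 409/1409 = 1.962 V.
Loaded: R_B‖R_L = 265.3 Ω, giving V = 6.76 × 265.3/1265 = 1.417 V.
Drop = (1.962 − 1.417) / 1.962 = 27.8 %.

27.8 %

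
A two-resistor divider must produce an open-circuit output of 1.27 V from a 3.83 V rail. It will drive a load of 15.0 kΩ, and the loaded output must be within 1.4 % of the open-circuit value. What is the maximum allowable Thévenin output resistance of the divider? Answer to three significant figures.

R_th ≤ 213 Ω

Loading drop = R_th/(R_th + R_L) ≤ 0.0140, so R_th ≤ R_L · ε/(1−ε) = 15.0 kΩ × 0.0140/0.9860 = 213 Ω.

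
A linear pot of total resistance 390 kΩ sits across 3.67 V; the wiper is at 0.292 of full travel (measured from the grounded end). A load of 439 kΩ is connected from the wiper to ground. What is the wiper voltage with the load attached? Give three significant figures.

The wiper splits the pot into (1−α)R = 276.1 kΩ above and αR = 113.9 kΩ below.
Lower section ‖ load = 90.42 kΩ.
V_wiper = 3.67 × 90.42/(276.1 + 90.42) = 0.905 V.

V ≈ 0.905 V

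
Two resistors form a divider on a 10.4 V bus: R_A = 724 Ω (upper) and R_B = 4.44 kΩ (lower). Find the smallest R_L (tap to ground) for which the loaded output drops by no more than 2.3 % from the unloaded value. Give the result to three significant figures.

Output resistance R_th = R_A‖R_B = (724 × 4440)/5164 = 622.5 Ω.
The fractional drop is R_th/(R_th + R_L); requiring this ≤ 0.0230 gives R_L ≥ R_th(1/0.0230 − 1) = 622.5 × 42.48 = 26.4 kΩ.

R_L(min) ≈ 26.4 kΩ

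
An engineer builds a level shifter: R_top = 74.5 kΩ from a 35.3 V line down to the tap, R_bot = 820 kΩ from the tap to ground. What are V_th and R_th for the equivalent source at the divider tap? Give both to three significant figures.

V_th = 32.4 V, R_th = 68.3 kΩ

V_th is the open-circuit tap voltage: 35.3 × 820/(74.5 + 820) = 32.4 V.
With the supply zeroed, R_top and R_bot appear in parallel from the tap: R_th = R_top‖R_bot = (74.5 × 820)/894.5 = 68.3 kΩ.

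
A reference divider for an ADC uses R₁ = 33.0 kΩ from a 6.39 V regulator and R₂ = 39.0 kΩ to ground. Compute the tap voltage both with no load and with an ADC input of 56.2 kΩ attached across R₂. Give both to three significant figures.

Open-circuit: V = 6.39 × 39.0/(33.0 + 39.0) = 3.46 V.
With the load, R₂ becomes R₂‖R_L = 23.02 kΩ, so V = 6.39 × 23.02/56.02 = 2.63 V.

Unloaded: 3.46 V; loaded: 2.63 V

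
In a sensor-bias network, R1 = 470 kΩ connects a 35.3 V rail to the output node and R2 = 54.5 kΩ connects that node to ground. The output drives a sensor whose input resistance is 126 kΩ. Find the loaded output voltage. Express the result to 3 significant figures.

The load sits in parallel with R2: R2‖R_L = (54.5 × 126) / (54.5 + 126) = 38.04 kΩ.
V_out = 35.3 × 38.04 / (470 + 38.04) = 35.3 × 38.04/508.0 = 2.64 V.
(Unloaded it would have been 3.67 V.)

V_out ≈ 2.64 V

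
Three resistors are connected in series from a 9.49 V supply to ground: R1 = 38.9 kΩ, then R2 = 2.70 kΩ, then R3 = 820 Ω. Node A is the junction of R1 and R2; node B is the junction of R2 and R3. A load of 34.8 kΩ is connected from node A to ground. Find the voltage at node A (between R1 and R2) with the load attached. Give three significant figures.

V ≈ 0.721 V

Below node A the series string R2+R3 = 3520 Ω sits in parallel with the 34800 Ω load: 3197 Ω.
V_A = 9.49 × 3197/(38900 + 3197) = 0.721 V.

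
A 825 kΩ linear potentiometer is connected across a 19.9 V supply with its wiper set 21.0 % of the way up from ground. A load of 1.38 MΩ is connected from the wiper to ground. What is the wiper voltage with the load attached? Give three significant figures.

The wiper splits the pot into (1−α)R = 651.8 kΩ above and αR = 173.2 kΩ below.
Lower section ‖ load = 153.9 kΩ.
V_wiper = 19.9 × 153.9/(651.8 + 153.9) = 3.80 V.

V ≈ 3.80 V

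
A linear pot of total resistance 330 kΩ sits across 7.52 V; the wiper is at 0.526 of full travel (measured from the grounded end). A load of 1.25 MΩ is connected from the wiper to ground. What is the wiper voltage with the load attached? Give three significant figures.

The wiper splits the pot into (1−α)R = 156.4 kΩ above and αR = 173.6 kΩ below.
Lower section ‖ load = 152.4 kΩ.
V_wiper = 7.52 × 152.4/(156.4 + 152.4) = 3.71 V.

V ≈ 3.71 V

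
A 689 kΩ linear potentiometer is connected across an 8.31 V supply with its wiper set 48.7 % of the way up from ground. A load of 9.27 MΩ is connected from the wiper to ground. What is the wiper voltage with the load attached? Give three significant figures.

V ≈ 3.97 V

The wiper splits the pot into (1−α)R = 353.5 kΩ above and αR = 335.5 kΩ below.
Lower section ‖ load = 323.8 kΩ.
V_wiper = 8.31 × 323.8/(353.5 + 323.8) = 3.97 V.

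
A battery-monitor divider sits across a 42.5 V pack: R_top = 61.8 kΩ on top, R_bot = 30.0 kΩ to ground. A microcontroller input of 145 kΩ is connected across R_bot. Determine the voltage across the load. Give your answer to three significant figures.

The load sits in parallel with R_bot: R_bot‖R_L = (30.0 × 145) / (30.0 + 145) = 24.86 kΩ.
V_out = 42.5 × 24.86 / (61.8 + 24.86) = 42.5 × 24.86/86.66 = 12.2 V.

V_out ≈ 12.2 V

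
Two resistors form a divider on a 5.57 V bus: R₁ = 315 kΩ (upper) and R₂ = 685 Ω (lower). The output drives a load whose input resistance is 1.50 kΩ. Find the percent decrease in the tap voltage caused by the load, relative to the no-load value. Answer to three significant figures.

31.3 %

Unloaded V = 5.57 × 685/315700 = 0.01209 V.
Loaded: R₂‖R_L = 470.3 Ω, giving V = 5.57 × 470.3/315500 = 0.008303 V.
Drop = (0.01209 − 0.008303) / 0.01209 = 31.3 %.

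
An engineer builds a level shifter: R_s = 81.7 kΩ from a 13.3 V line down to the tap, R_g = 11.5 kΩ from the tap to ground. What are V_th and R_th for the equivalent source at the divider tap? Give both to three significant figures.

V_th = 1.64 V, R_th = 10.1 kΩ

V_th is the open-circuit tap voltage: 13.3 × 11.5/(81.7 + 11.5) = 1.64 V.
With the supply zeroed, R_s and R_g appear in parallel from the tap: R_th = R_s‖R_g = (81.7 × 11.5)/93.20 = 10.1 kΩ.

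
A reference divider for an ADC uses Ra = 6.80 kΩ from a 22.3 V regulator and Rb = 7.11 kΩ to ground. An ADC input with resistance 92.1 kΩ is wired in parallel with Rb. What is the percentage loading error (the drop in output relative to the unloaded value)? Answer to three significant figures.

The divider's output (Thévenin) resistance is Ra‖Rb = 3.476 kΩ.
Fractional drop under load = R_th/(R_th + R_L) = 3.476 / (3.476 + 92.1) = 0.03637.
So the output falls by 3.64 %.

3.64 %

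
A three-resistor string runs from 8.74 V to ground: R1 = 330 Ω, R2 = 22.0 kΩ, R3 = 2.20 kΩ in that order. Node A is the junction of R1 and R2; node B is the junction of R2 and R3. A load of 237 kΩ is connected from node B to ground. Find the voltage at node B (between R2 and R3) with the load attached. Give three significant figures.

At node B, R3 is in parallel with the load: R3‖R_L = 2180 Ω.
Below node A the resistance is R2 + (R3‖R_L) = 24180 Ω, so V_A = 8.74 × 24180/24510 = 8.622 V.
Then V_B = V_A × (R3‖R_L)/(R2 + R3‖R_L) = 8.622 × 2180/24180 = 0.777 V.

V ≈ 0.777 V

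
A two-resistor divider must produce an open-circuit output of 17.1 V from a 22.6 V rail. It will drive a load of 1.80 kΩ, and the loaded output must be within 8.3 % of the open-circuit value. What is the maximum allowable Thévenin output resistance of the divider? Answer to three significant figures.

Loading drop = R_th/(R_th + R_L) ≤ 0.0830, so R_th ≤ R_L · ε/(1−ε) = 1.80 kΩ × 0.0830/0.9170 = 163 Ω.

R_th ≤ 163 Ω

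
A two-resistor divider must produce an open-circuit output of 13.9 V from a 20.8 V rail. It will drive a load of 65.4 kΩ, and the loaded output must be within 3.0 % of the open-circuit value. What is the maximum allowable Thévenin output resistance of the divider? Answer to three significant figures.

R_th ≤ 2.02 kΩ

Loading drop = R_th/(R_th + R_L) ≤ 0.0300, so R_th ≤ R_L · ε/(1−ε) = 65.4 kΩ × 0.0300/0.9700 = 2.02 kΩ.
(Any R1, R2 with R2/(R1+R2) = 0.668 and R1‖R2 ≤ 2.02 kΩ will meet the spec.)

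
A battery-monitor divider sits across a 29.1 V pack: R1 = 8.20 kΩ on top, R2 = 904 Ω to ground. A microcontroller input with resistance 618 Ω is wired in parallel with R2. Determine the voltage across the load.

The load sits in parallel with R2: R2‖R_L = (904 × 618) / (904 + 618) = 367.1 Ω.
V_out = 29.1 × 367.1 / (8200 + 367.1) = 29.1 × 367.1/8567 = 1.25 V.
(Unloaded it would have been 2.89 V.)

V_out ≈ 1.25 V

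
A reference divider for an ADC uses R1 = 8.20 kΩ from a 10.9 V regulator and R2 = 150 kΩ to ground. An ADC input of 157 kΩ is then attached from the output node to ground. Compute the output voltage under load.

The load sits in parallel with R2: R2‖R_L = (150 × 157) / (150 + 157) = 76.71 kΩ.
V_out = 10.9 × 76.71 / (8.20 + 76.71) = 10.9 × 76.71/84.91 = 9.85 V.
(Unloaded it would have been 10.3 V.)

V_out ≈ 9.85 V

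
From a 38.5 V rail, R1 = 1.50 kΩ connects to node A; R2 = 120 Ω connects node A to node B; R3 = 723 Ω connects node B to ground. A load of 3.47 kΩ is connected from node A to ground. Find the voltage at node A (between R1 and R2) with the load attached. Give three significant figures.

V ≈ 12.0 V

Below node A the series string R2+R3 = 843.0 Ω sits in parallel with the 3470 Ω load: 678.2 Ω.
V_A = 38.5 × 678.2/(1500 + 678.2) = 12.0 V.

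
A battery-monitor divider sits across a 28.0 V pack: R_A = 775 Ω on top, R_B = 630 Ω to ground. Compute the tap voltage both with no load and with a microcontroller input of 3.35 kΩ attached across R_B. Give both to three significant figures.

Open-circuit: V = 28.0 × 630/(775 + 630) = 12.6 V.
With the load, R_B becomes R_B‖R_L = 530.3 Ω, so V = 28.0 × 530.3/1305 = 11.4 V.

Unloaded: 12.6 V; loaded: 11.4 V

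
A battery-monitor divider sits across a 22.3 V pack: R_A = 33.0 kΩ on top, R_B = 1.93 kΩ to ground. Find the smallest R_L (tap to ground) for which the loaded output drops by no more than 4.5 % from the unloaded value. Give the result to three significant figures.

R_L(min) ≈ 38.7 kΩ

Output resistance R_th = R_A‖R_B = (33.0 × 1.93)/34.93 = 1.823 kΩ.
The fractional drop is R_th/(R_th + R_L); requiring this ≤ 0.0450 gives R_L ≥ R_th(1/0.0450 − 1) = 1.823 × 21.22 = 38.7 kΩ.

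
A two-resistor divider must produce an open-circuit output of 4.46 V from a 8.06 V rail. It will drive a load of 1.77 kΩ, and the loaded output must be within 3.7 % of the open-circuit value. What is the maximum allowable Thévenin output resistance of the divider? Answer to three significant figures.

Loading drop = R_th/(R_th + R_L) ≤ 0.0370, so R_th ≤ R_L · ε/(1−ε) = 1.77 kΩ × 0.0370/0.9630 = 68.0 Ω.

R_th ≤ 68.0 Ω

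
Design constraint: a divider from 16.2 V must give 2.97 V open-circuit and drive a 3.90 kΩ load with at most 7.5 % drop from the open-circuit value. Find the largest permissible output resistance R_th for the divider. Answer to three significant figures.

Loading drop = R_th/(R_th + R_L) ≤ 0.0750, so R_th ≤ R_L · ε/(1−ε) = 3.90 kΩ × 0.0750/0.9250 = 316 Ω.

R_th ≤ 316 Ω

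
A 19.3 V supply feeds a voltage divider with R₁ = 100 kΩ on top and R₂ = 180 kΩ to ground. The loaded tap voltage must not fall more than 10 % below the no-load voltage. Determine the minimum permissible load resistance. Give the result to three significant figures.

R_L(min) ≈ 579 kΩ

Output resistance R_th = R₁‖R₂ = (100 × 180)/280.0 = 64.29 kΩ.
The fractional drop is R_th/(R_th + R_L); requiring this ≤ 0.100 gives R_L ≥ R_th(1/0.100 − 1) = 64.29 × 9.000 = 579 kΩ.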